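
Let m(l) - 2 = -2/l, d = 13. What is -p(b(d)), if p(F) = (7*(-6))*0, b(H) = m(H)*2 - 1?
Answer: 0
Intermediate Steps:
m(l) = 2 - 2/l
b(H) = 3 - 4/H (b(H) = (2 - 2/H)*2 - 1 = (4 - 4/H) - 1 = 3 - 4/H)
p(F) = 0 (p(F) = -42*0 = 0)
-p(b(d)) = -1*0 = 0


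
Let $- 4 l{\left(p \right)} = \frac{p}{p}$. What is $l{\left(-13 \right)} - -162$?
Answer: $\frac{647}{4} \approx 161.75$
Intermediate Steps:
$l{\left(p \right)} = - \frac{1}{4}$ ($l{\left(p \right)} = - \frac{p \frac{1}{p}}{4} = \left(- \frac{1}{4}\right) 1 = - \frac{1}{4}$)
$l{\left(-13 \right)} - -162 = - \frac{1}{4} - -162 = - \frac{1}{4} + 162 = \frac{647}{4}$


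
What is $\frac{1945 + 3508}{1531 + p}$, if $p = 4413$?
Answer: $\frac{5453}{5944} \approx 0.9174$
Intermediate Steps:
$\frac{1945 + 3508}{1531 + p} = \frac{1945 + 3508}{1531 + 4413} = \frac{5453}{5944}$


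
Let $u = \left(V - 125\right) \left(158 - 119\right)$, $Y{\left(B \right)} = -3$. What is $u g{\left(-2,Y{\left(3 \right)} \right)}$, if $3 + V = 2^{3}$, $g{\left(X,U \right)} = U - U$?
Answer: $0$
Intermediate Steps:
$g{\left(X,U \right)} = 0$
$V = 5$ ($V = -3 + 2^{3} = -3 + 8 = 5$)
$u = -4680$ ($u = \left(5 - 125\right) \left(158 - 119\right) = \left(-120\right) 39 = -4680$)
$u g{\left(-2,Y{\left(3 \right)} \right)} = \left(-4680\right) 0 = 0$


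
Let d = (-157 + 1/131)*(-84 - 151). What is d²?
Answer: 23357985660100/17161 ≈ 1.3611e+9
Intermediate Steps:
d = 4833010/131 (d = (-157 + 1/131)*(-235) = -20566/131*(-235) = 4833010/131 ≈ 36893.)
d² = (4833010/131)² = 23357985660100/17161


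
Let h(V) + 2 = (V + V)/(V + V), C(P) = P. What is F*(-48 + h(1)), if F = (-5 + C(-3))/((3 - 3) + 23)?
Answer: 392/23 ≈ 17.043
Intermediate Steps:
F = -8/23 (F = (-5 - 3)/((3 - 3) + 23) = -8/(0 + 23) = -8/23 ≈ -0.34783)
h(V) = -1 (h(V) = -2 + (V + V)/(V + V) = -2 + (2*V)/((2*V)) = -2 + (2*V)*(1/(2*V)) = -2 + 1 = -1)
F*(-48 + h(1)) = -8*(-48 - 1)/23 = -8/23*(-49) = 392/23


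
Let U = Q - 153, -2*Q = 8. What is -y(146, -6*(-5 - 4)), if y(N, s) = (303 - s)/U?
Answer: 249/157 ≈ 1.5860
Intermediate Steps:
Q = -4 (Q = -½*8 = -4)
U = -157 (U = -4 - 153 = -157)
y(N, s) = -303/157 + s/157 (y(N, s) = (303 - s)/(-157) = (303 - s)*(-1/157) = -303/157 + s/157)
-y(146, -6*(-5 - 4)) = -(-303/157 + (-6*(-5 - 4))/157) = -(-303/157 + (-6*(-9))/157) = -(-303/157 + (1/157)*54) = -(-303/157 + 54/157) = -1*(-249/157) = 249/157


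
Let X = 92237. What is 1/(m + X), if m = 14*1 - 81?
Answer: 1/92170 ≈ 1.0850e-5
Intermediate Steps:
m = -67 (m = 14 - 81 = -67)
1/(m + X) = 1/(-67 + 92237) = 1/92170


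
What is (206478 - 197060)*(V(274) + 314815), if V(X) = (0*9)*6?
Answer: 2964927670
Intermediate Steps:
V(X) = 0 (V(X) = 0*6 = 0)
(206478 - 197060)*(V(274) + 314815) = (206478 - 197060)*(0 + 314815) = 9418*314815 = 2964927670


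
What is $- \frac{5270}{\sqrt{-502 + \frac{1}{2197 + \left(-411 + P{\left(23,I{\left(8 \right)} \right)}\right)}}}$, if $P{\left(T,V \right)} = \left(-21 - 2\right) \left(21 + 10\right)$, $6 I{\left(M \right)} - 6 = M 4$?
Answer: $\frac{62 i \sqrt{577966085}}{6337} \approx 235.21 i$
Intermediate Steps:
$I{\left(M \right)} = 1 + \frac{2 M}{3}$ ($I{\left(M \right)} = 1 + \frac{M 4}{6} = 1 + \frac{4 M}{6} = 1 + \frac{2 M}{3}$)
$P{\left(T,V \right)} = -713$ ($P{\left(T,V \right)} = \left(-23\right) 31 = -713$)
$- \frac{5270}{\sqrt{-502 + \frac{1}{2197 + \left(-411 + P{\left(23,I{\left(8 \right)} \right)}\right)}}} = - \frac{5270}{\sqrt{-502 + \frac{1}{2197 - 1124}}} = - \frac{5270}{\sqrt{-502 + \frac{1}{1073}}} = - \frac{5270}{\sqrt{- \frac{538645}{1073}}} = - \frac{5270}{\frac{1}{1073} i \sqrt{577966085}} = - 5270 \left(- \frac{i \sqrt{577966085}}{538645}\right) = \frac{62 i \sqrt{577966085}}{6337}$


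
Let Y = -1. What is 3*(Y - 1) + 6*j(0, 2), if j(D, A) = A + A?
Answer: 18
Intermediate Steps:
j(D, A) = 2*A
3*(Y - 1) + 6*j(0, 2) = 3*(-1 - 1) + 6*(2*2) = 3*(-2) + 6*4 = -6 + 24 = 18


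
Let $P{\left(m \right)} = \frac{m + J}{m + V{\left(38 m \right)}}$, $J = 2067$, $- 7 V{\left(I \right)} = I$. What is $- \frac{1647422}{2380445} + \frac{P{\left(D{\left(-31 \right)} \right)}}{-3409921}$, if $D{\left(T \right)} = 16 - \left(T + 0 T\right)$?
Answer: $- \frac{8184777193100424}{11826657528289165} \approx -0.69206$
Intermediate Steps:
$V{\left(I \right)} = - \frac{I}{7}$
$D{\left(T \right)} = 16 - T$ ($D{\left(T \right)} = 16 - \left(T + 0\right) = 16 - T$)
$P{\left(m \right)} = - \frac{7 \left(2067 + m\right)}{31 m}$ ($P{\left(m \right)} = \frac{m + 2067}{m - \frac{38 m}{7}} = \frac{2067 + m}{m - \frac{38 m}{7}} = \frac{2067 + m}{\left(- \frac{31}{7}\right) m} = \left(2067 + m\right) \left(- \frac{7}{31 m}\right) = - \frac{7 \left(2067 + m\right)}{31 m}$)
$- \frac{1647422}{2380445} + \frac{P{\left(D{\left(-31 \right)} \right)}}{-3409921} = - \frac{1647422}{2380445} + \frac{\frac{7}{31} \frac{1}{16 - -31} \left(-2067 - \left(16 - -31\right)\right)}{-3409921} = \left(-1647422\right) \frac{1}{2380445} + \frac{7 \left(-2067 - \left(16 + 31\right)\right)}{31 \left(16 + 31\right)} \left(- \frac{1}{3409921}\right) = - \frac{1647422}{2380445} + \frac{7 \left(-2067 - 47\right)}{31 \cdot 47} \left(- \frac{1}{3409921}\right) = - \frac{1647422}{2380445} + \frac{7}{31} \cdot \frac{1}{47} \left(-2067 - 47\right) \left(- \frac{1}{3409921}\right) = - \frac{1647422}{2380445} + \frac{7}{31} \cdot \frac{1}{47} \left(-2114\right) \left(- \frac{1}{3409921}\right) = - \frac{1647422}{2380445} - - \frac{14798}{4968254897} = - \frac{1647422}{2380445} + \frac{14798}{4968254897} = - \frac{8184777193100424}{11826657528289165}$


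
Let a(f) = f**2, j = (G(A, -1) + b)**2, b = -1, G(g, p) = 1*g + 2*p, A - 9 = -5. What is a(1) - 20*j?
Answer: -19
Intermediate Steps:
A = 4 (A = 9 - 5 = 4)
G(g, p) = g + 2*p
j = 1 (j = ((4 + 2*(-1)) - 1)**2 = ((4 - 2) - 1)**2 = (2 - 1)**2 = 1**2 = 1)
a(1) - 20*j = 1**2 - 20*1 = 1 - 20 = -19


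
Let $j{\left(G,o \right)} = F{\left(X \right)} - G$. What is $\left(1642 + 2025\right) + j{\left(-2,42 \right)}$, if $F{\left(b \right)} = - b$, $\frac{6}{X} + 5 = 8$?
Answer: $3667$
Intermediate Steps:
$X = 2$ ($X = \frac{6}{-5 + 8} = \frac{6}{3} = 6 \cdot \frac{1}{3} = 2$)
$j{\left(G,o \right)} = -2 - G$ ($j{\left(G,o \right)} = \left(-1\right) 2 - G = -2 - G$)
$\left(1642 + 2025\right) + j{\left(-2,42 \right)} = \left(1642 + 2025\right) - 0 = 3667 + \left(-2 + 2\right) = 3667 + 0 = 3667$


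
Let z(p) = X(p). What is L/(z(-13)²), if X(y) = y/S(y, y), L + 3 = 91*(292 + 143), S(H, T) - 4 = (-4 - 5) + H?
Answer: 12824568/169 ≈ 75885.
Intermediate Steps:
S(H, T) = -5 + H (S(H, T) = 4 + ((-4 - 5) + H) = 4 + (-9 + H) = -5 + H)
L = 39582 (L = -3 + 91*(292 + 143) = -3 + 91*435 = -3 + 39585 = 39582)
X(y) = y/(-5 + y)
z(p) = p/(-5 + p)
L/(z(-13)²) = 39582/((-13/(-5 - 13))²) = 39582/((-13/(-18))²) = 39582/((-13*(-1/18))²) = 39582/((13/18)²) = 39582/(169/324) = 39582*(324/169) = 12824568/169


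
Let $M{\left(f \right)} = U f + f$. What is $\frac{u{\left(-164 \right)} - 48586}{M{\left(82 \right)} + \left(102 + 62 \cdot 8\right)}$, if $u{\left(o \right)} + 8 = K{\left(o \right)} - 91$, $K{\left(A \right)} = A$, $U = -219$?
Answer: $\frac{48849}{17278} \approx 2.8272$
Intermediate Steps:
$M{\left(f \right)} = - 218 f$ ($M{\left(f \right)} = - 219 f + f = - 218 f$)
$u{\left(o \right)} = -99 + o$ ($u{\left(o \right)} = -8 + \left(o - 91\right) = -8 + \left(-91 + o\right) = -99 + o$)
$\frac{u{\left(-164 \right)} - 48586}{M{\left(82 \right)} + \left(102 + 62 \cdot 8\right)} = \frac{\left(-99 - 164\right) - 48586}{\left(-218\right) 82 + \left(102 + 62 \cdot 8\right)} = \frac{-263 - 48586}{-17876 + \left(102 + 496\right)} = - \frac{48849}{-17876 + 598} = - \frac{48849}{-17278} = \left(-48849\right) \left(- \frac{1}{17278}\right) = \frac{48849}{17278}$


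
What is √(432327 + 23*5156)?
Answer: √550915 ≈ 742.24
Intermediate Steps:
√(432327 + 23*5156) = √(432327 + 118588) = √550915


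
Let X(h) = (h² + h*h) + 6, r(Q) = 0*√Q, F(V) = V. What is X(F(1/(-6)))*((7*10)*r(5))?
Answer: 0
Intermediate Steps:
r(Q) = 0
X(h) = 6 + 2*h² (X(h) = (h² + h²) + 6 = 2*h² + 6 = 6 + 2*h²)
X(F(1/(-6)))*((7*10)*r(5)) = (6 + 2*(1/(-6))²)*((7*10)*0) = (6 + 2*(-⅙)²)*(70*0) = (6 + 2*(1/36))*0 = (6 + 1/18)*0 = (109/18)*0 = 0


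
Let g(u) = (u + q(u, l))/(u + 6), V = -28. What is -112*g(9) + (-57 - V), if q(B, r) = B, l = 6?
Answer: -817/5 ≈ -163.40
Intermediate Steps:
g(u) = 2*u/(6 + u) (g(u) = (u + u)/(u + 6) = (2*u)/(6 + u) = 2*u/(6 + u))
-112*g(9) + (-57 - V) = -224*9/(6 + 9) + (-57 - 1*(-28)) = -224*9/15 + (-57 + 28) = -224*9/15 - 29 = -112*6/5 - 29 = -672/5 - 29 = -817/5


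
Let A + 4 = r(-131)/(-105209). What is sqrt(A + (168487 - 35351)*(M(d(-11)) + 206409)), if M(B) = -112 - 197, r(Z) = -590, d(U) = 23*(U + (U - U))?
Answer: 3*sqrt(33747124394365177354)/105209 ≈ 1.6565e+5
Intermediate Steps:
d(U) = 23*U (d(U) = 23*(U + 0) = 23*U)
M(B) = -309
A = -420246/105209 (A = -4 - 590/(-105209) = -4 - 590*(-1/105209) = -4 + 590/105209 = -420246/105209 ≈ -3.9944)
sqrt(A + (168487 - 35351)*(M(d(-11)) + 206409)) = sqrt(-420246/105209 + (168487 - 35351)*(-309 + 206409)) = sqrt(-420246/105209 + 133136*206100) = sqrt(-420246/105209 + 27439329600) = sqrt(2886864427466154/105209) = 3*sqrt(33747124394365177354)/105209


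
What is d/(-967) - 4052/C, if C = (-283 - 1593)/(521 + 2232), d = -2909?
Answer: 2698123284/453523 ≈ 5949.3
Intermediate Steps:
C = -1876/2753 ≈ -0.68144
d/(-967) - 4052/C = -2909/(-967) - 4052/(-1876/2753) = -2909*(-1/967) - 4052*(-2753/1876) = 2909/967 + 2788789/469 = 2698123284/453523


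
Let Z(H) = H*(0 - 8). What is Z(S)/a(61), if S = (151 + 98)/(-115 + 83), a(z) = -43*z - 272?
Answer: -83/3860 ≈ -0.021503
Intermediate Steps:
a(z) = -272 - 43*z
S = -249/32 (S = 249/(-32) = 249*(-1/32) = -249/32 ≈ -7.7813)
Z(H) = -8*H (Z(H) = H*(-8) = -8*H)
Z(S)/a(61) = (-8*(-249/32))/(-272 - 43*61) = 249/(4*(-272 - 2623)) = (249/4)/(-2895) = (249/4)*(-1/2895) = -83/3860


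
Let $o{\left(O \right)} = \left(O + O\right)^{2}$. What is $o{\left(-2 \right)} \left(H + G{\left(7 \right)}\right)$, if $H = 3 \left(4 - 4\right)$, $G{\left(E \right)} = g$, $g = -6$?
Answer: $-96$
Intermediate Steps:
$G{\left(E \right)} = -6$
$o{\left(O \right)} = 4 O^{2}$ ($o{\left(O \right)} = \left(2 O\right)^{2} = 4 O^{2}$)
$H = 0$ ($H = 3 \cdot 0 = 0$)
$o{\left(-2 \right)} \left(H + G{\left(7 \right)}\right) = 4 \left(-2\right)^{2} \left(0 - 6\right) = 4 \cdot 4 \left(-6\right) = 16 \left(-6\right) = -96$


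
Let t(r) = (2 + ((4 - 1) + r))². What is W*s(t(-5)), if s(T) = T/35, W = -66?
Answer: 0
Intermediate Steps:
t(r) = (5 + r)² (t(r) = (2 + (3 + r))² = (5 + r)²)
s(T) = T/35 (s(T) = T*(1/35) = T/35)
W*s(t(-5)) = -66*(5 - 5)²/35 = -66*0²/35 = -66*0/35 = -66*0 = 0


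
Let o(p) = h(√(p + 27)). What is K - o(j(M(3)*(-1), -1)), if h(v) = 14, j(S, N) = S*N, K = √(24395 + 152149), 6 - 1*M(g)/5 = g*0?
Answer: -14 + 12*√1226 ≈ 406.17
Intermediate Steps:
M(g) = 30 (M(g) = 30 - 5*g*0 = 30 - 5*0 = 30 + 0 = 30)
K = 12*√1226 (K = √176544 = 12*√1226 ≈ 420.17)
j(S, N) = N*S
o(p) = 14
K - o(j(M(3)*(-1), -1)) = 12*√1226 - 1*14 = 12*√1226 - 14 = -14 + 12*√1226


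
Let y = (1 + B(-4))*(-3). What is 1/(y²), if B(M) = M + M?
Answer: 1/441 ≈ 0.0022676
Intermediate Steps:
B(M) = 2*M
y = 21 (y = (1 + 2*(-4))*(-3) = (1 - 8)*(-3) = -7*(-3) = 21)
1/(y²) = 1/(21²) = 1/441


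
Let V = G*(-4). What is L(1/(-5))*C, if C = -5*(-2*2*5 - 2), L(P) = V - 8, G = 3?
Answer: -2200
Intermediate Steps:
V = -12 (V = 3*(-4) = -12)
L(P) = -20 (L(P) = -12 - 8 = -20)
C = 110 (C = -5*(-4*5 - 2) = -5*(-20 - 2) = -5*(-22) = 110)
L(1/(-5))*C = -20*110 = -2200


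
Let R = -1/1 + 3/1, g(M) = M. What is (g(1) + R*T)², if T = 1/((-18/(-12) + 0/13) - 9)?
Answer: 121/225 ≈ 0.53778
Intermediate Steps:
T = -2/15 (T = 1/((-18*(-1/12) + 0*(1/13)) - 9) = 1/((3/2 + 0) - 9) = 1/(3/2 - 9) = 1/(-15/2) = -2/15 ≈ -0.13333)
R = 2 (R = -1*1 + 3*1 = -1 + 3 = 2)
(g(1) + R*T)² = (1 + 2*(-2/15))² = (1 - 4/15)² = (11/15)² = 121/225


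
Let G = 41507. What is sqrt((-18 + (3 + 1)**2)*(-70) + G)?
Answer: sqrt(41647) ≈ 204.08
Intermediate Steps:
sqrt((-18 + (3 + 1)**2)*(-70) + G) = sqrt((-18 + (3 + 1)**2)*(-70) + 41507) = sqrt((-18 + 4**2)*(-70) + 41507) = sqrt((-18 + 16)*(-70) + 41507) = sqrt(-2*(-70) + 41507) = sqrt(140 + 41507) = sqrt(41647)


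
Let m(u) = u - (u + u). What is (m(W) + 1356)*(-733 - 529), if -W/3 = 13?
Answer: -1760490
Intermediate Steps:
W = -39 (W = -3*13 = -39)
m(u) = -u (m(u) = u - 2*u = -u)
(m(W) + 1356)*(-733 - 529) = (-1*(-39) + 1356)*(-733 - 529) = (39 + 1356)*(-1262) = 1395*(-1262) = -1760490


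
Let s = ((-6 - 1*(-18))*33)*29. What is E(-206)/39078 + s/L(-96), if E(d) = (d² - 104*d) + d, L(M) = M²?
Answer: 4793551/1667328 ≈ 2.8750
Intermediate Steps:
E(d) = d² - 103*d
s = 11484 (s = ((-6 + 18)*33)*29 = (12*33)*29 = 396*29 = 11484)
E(-206)/39078 + s/L(-96) = -206*(-103 - 206)/39078 + 11484/((-96)²) = -206*(-309)*(1/39078) + 11484/9216 = 63654*(1/39078) + 11484*(1/9216) = 10609/6513 + 319/256 = 4793551/1667328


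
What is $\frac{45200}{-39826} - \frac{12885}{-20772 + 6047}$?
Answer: $- \frac{15241199}{58643785} \approx -0.25989$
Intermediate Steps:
$\frac{45200}{-39826} - \frac{12885}{-20772 + 6047} = 45200 \left(- \frac{1}{39826}\right) - \frac{12885}{-14725} = - \frac{22600}{19913} - - \frac{2577}{2945} = - \frac{22600}{19913} + \frac{2577}{2945} = - \frac{15241199}{58643785}$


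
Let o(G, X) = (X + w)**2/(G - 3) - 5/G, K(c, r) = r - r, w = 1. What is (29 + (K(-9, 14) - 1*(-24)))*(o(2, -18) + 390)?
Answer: 10441/2 ≈ 5220.5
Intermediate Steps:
K(c, r) = 0
o(G, X) = -5/G + (1 + X)**2/(-3 + G) (o(G, X) = (X + 1)**2/(G - 3) - 5/G = (1 + X)**2/(-3 + G) - 5/G = -5/G + (1 + X)**2/(-3 + G))
(29 + (K(-9, 14) - 1*(-24)))*(o(2, -18) + 390) = (29 + (0 - 1*(-24)))*((15 - 5*2 + 2*(1 - 18)**2)/(2*(-3 + 2)) + 390) = (29 + (0 + 24))*((1/2)*(15 - 10 + 2*(-17)**2)/(-1) + 390) = (29 + 24)*((1/2)*(-1)*(15 - 10 + 2*289) + 390) = 53*((1/2)*(-1)*(15 - 10 + 578) + 390) = 53*((1/2)*(-1)*583 + 390) = 53*(-583/2 + 390) = 53*(197/2) = 10441/2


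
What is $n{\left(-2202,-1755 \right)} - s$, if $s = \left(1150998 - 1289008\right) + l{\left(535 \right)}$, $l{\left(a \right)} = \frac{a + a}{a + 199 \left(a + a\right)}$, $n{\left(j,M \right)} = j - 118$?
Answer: $\frac{54140308}{399} \approx 1.3569 \cdot 10^{5}$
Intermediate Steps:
$n{\left(j,M \right)} = -118 + j$ ($n{\left(j,M \right)} = j - 118 = -118 + j$)
$l{\left(a \right)} = \frac{2}{399}$ ($l{\left(a \right)} = \frac{2 a}{a + 199 \cdot 2 a} = \frac{2 a}{a + 398 a} = \frac{2 a}{399 a} = 2 a \frac{1}{399 a} = \frac{2}{399}$)
$s = - \frac{55065988}{399}$ ($s = \left(1150998 - 1289008\right) + \frac{2}{399} = -138010 + \frac{2}{399} = - \frac{55065988}{399} \approx -1.3801 \cdot 10^{5}$)
$n{\left(-2202,-1755 \right)} - s = \left(-118 - 2202\right) - - \frac{55065988}{399} = -2320 + \frac{55065988}{399} = \frac{54140308}{399}$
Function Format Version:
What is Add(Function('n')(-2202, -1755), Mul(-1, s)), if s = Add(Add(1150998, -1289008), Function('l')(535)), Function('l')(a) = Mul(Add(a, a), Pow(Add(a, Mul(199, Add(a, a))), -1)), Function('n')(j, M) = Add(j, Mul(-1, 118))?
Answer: Rational(54140308, 399) ≈ 1.3569e+5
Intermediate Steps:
Function('n')(j, M) = Add(-118, j) (Function('n')(j, M) = Add(j, -118) = Add(-118, j))
Function('l')(a) = Rational(2, 399) (Function('l')(a) = Mul(Mul(2, a), Pow(Add(a, Mul(199, Mul(2, a))), -1)) = Mul(Mul(2, a), Pow(Add(a, Mul(398, a)), -1)) = Mul(Mul(2, a), Pow(Mul(399, a), -1)) = Mul(Mul(2, a), Mul(Rational(1, 399), Pow(a, -1))) = Rational(2, 399))
s = Rational(-55065988, 399) (s = Add(Add(1150998, -1289008), Rational(2, 399)) = Add(-138010, Rational(2, 399)) = Rational(-55065988, 399) ≈ -1.3801e+5)
Add(Function('n')(-2202, -1755), Mul(-1, s)) = Add(Add(-118, -2202), Mul(-1, Rational(-55065988, 399))) = Add(-2320, Rational(55065988, 399)) = Rational(54140308, 399)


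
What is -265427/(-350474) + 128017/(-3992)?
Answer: -21903522737/699546104 ≈ -31.311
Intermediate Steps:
-265427/(-350474) + 128017/(-3992) = -265427*(-1/350474) + 128017*(-1/3992) = 265427/350474 - 128017/3992 = -21903522737/699546104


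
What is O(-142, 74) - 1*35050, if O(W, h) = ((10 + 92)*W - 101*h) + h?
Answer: -56934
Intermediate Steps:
O(W, h) = -100*h + 102*W (O(W, h) = (102*W - 101*h) + h = (-101*h + 102*W) + h = -100*h + 102*W)
O(-142, 74) - 1*35050 = (-100*74 + 102*(-142)) - 1*35050 = (-7400 - 14484) - 35050 = -21884 - 35050 = -56934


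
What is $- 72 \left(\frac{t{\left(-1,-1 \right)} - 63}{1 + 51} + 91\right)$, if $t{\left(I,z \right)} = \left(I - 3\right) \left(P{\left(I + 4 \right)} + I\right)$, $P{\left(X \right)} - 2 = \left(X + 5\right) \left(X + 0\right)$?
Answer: $- \frac{82242}{13} \approx -6326.3$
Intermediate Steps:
$P{\left(X \right)} = 2 + X \left(5 + X\right)$ ($P{\left(X \right)} = 2 + \left(X + 5\right) \left(X + 0\right) = 2 + \left(5 + X\right) X = 2 + X \left(5 + X\right)$)
$t{\left(I,z \right)} = \left(-3 + I\right) \left(22 + \left(4 + I\right)^{2} + 6 I\right)$ ($t{\left(I,z \right)} = \left(I - 3\right) \left(\left(2 + \left(I + 4\right)^{2} + 5 \left(I + 4\right)\right) + I\right) = \left(-3 + I\right) \left(\left(2 + \left(4 + I\right)^{2} + 5 \left(4 + I\right)\right) + I\right) = \left(-3 + I\right) \left(\left(2 + \left(4 + I\right)^{2} + \left(20 + 5 I\right)\right) + I\right) = \left(-3 + I\right) \left(\left(22 + \left(4 + I\right)^{2} + 5 I\right) + I\right) = \left(-3 + I\right) \left(22 + \left(4 + I\right)^{2} + 6 I\right)$)
$- 72 \left(\frac{t{\left(-1,-1 \right)} - 63}{1 + 51} + 91\right) = - 72 \left(\frac{\left(-114 + \left(-1\right)^{3} - -4 + 11 \left(-1\right)^{2}\right) - 63}{1 + 51} + 91\right) = - 72 \left(\frac{\left(-114 - 1 + 4 + 11 \cdot 1\right) - 63}{52} + 91\right) = - 72 \left(\left(\left(-114 - 1 + 4 + 11\right) - 63\right) \frac{1}{52} + 91\right) = - 72 \left(\left(-100 - 63\right) \frac{1}{52} + 91\right) = - 72 \left(\left(-163\right) \frac{1}{52} + 91\right) = - 72 \left(- \frac{163}{52} + 91\right) = \left(-72\right) \frac{4569}{52} = - \frac{82242}{13}$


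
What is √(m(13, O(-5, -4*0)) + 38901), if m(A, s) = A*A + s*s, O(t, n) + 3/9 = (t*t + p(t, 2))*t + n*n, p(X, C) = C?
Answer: √516466/3 ≈ 239.55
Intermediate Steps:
O(t, n) = -⅓ + n² + t*(2 + t²) (O(t, n) = -⅓ + ((t*t + 2)*t + n*n) = -⅓ + ((t² + 2)*t + n²) = -⅓ + ((2 + t²)*t + n²) = -⅓ + (t*(2 + t²) + n²) = -⅓ + (n² + t*(2 + t²)) = -⅓ + n² + t*(2 + t²))
m(A, s) = A² + s²
√(m(13, O(-5, -4*0)) + 38901) = √((13² + (-⅓ + (-4*0)² + (-5)³ + 2*(-5))²) + 38901) = √((169 + (-⅓ + 0² - 125 - 10)²) + 38901) = √((169 + (-⅓ + 0 - 125 - 10)²) + 38901) = √((169 + (-406/3)²) + 38901) = √((169 + 164836/9) + 38901) = √(166357/9 + 38901) = √(516466/9) = √516466/3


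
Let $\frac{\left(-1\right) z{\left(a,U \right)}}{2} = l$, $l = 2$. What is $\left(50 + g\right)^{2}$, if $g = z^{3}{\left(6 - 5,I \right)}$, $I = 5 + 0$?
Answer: $196$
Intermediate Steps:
$I = 5$
$z{\left(a,U \right)} = -4$ ($z{\left(a,U \right)} = \left(-2\right) 2 = -4$)
$g = -64$ ($g = \left(-4\right)^{3} = -64$)
$\left(50 + g\right)^{2} = \left(50 - 64\right)^{2} = \left(-14\right)^{2} = 196$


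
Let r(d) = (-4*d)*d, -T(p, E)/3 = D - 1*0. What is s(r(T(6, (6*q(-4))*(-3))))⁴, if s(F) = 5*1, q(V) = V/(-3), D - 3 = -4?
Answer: 625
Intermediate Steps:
D = -1 (D = 3 - 4 = -1)
q(V) = -V/3 (q(V) = V*(-⅓) = -V/3)
T(p, E) = 3 (T(p, E) = -3*(-1 - 1*0) = -3*(-1 + 0) = -3*(-1) = 3)
r(d) = -4*d²
s(F) = 5
s(r(T(6, (6*q(-4))*(-3))))⁴ = 5⁴ = 625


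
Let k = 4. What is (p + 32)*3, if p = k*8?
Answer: 192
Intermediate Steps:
p = 32 (p = 4*8 = 32)
(p + 32)*3 = (32 + 32)*3 = 64*3 = 192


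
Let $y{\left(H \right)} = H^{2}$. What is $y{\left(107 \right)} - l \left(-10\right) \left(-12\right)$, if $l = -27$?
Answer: $14689$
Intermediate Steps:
$y{\left(107 \right)} - l \left(-10\right) \left(-12\right) = 107^{2} - \left(-27\right) \left(-10\right) \left(-12\right) = 11449 - 270 \left(-12\right) = 11449 - -3240 = 11449 + 3240 = 14689$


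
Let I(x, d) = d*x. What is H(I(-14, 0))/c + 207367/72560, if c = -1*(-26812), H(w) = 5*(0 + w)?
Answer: 207367/72560 ≈ 2.8579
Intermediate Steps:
H(w) = 5*w
c = 26812
H(I(-14, 0))/c + 207367/72560 = (5*(0*(-14)))/26812 + 207367/72560 = (5*0)*(1/26812) + 207367*(1/72560) = 0*(1/26812) + 207367/72560 = 0 + 207367/72560 = 207367/72560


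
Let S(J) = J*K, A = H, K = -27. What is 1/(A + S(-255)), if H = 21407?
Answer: 1/28292 ≈ 3.5346e-5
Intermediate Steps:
A = 21407
S(J) = -27*J (S(J) = J*(-27) = -27*J)
1/(A + S(-255)) = 1/(21407 - 27*(-255)) = 1/(21407 + 6885) = 1/28292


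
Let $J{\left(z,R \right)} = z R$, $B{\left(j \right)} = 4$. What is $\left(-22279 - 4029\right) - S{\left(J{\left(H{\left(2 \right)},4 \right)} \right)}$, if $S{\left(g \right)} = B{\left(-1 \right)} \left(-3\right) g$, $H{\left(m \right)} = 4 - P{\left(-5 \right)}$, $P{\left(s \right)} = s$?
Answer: $-25876$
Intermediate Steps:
$H{\left(m \right)} = 9$ ($H{\left(m \right)} = 4 - -5 = 4 + 5 = 9$)
$J{\left(z,R \right)} = R z$
$S{\left(g \right)} = - 12 g$ ($S{\left(g \right)} = 4 \left(-3\right) g = - 12 g$)
$\left(-22279 - 4029\right) - S{\left(J{\left(H{\left(2 \right)},4 \right)} \right)} = \left(-22279 - 4029\right) - - 12 \cdot 4 \cdot 9 = -26308 - \left(-12\right) 36 = -26308 - -432 = -26308 + 432 = -25876$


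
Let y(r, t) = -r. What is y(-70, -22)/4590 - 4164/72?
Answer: -53077/918 ≈ -57.818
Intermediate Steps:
y(-70, -22)/4590 - 4164/72 = -1*(-70)/4590 - 4164/72 = 70*(1/4590) - 4164*1/72 = 7/459 - 347/6 = -53077/918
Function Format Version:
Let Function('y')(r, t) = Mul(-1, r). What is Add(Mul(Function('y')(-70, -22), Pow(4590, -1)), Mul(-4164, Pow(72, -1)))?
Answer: Rational(-53077, 918) ≈ -57.818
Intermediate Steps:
Add(Mul(Function('y')(-70, -22), Pow(4590, -1)), Mul(-4164, Pow(72, -1))) = Add(Mul(Mul(-1, -70), Pow(4590, -1)), Mul(-4164, Pow(72, -1))) = Add(Mul(70, Rational(1, 4590)), Mul(-4164, Rational(1, 72))) = Add(Rational(7, 459), Rational(-347, 6)) = Rational(-53077, 918)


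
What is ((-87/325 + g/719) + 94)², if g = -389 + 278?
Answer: 478157904379684/54604005625 ≈ 8756.8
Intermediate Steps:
g = -111
((-87/325 + g/719) + 94)² = ((-87/325 - 111/719) + 94)² = (-98628/233675 + 94)² = (21866822/233675)² = 478157904379684/54604005625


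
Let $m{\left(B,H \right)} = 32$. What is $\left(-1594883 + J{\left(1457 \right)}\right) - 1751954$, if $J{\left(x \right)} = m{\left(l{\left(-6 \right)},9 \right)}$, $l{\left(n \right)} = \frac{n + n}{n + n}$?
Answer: $-3346805$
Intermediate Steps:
$l{\left(n \right)} = 1$ ($l{\left(n \right)} = \frac{2 n}{2 n} = 2 n \frac{1}{2 n} = 1$)
$J{\left(x \right)} = 32$
$\left(-1594883 + J{\left(1457 \right)}\right) - 1751954 = \left(-1594883 + 32\right) - 1751954 = -1594851 - 1751954 = -3346805$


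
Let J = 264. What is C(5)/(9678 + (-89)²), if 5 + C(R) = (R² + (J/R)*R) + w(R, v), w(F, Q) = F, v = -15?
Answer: 289/17599 ≈ 0.016421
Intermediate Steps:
C(R) = 259 + R + R² (C(R) = -5 + ((R² + (264/R)*R) + R) = -5 + ((R² + 264) + R) = -5 + ((264 + R²) + R) = -5 + (264 + R + R²) = 259 + R + R²)
C(5)/(9678 + (-89)²) = (259 + 5 + 5²)/(9678 + (-89)²) = (259 + 5 + 25)/(9678 + 7921) = 289/17599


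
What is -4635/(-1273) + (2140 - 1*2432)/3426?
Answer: 7753897/2180649 ≈ 3.5558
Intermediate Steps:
-4635/(-1273) + (2140 - 1*2432)/3426 = -4635*(-1/1273) + (2140 - 2432)*(1/3426) = 4635/1273 - 292*1/3426 = 4635/1273 - 146/1713 = 7753897/2180649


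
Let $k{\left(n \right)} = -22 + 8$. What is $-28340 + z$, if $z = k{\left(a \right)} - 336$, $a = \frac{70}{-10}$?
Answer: $-28690$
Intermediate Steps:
$a = -7$ ($a = 70 \left(- \frac{1}{10}\right) = -7$)
$k{\left(n \right)} = -14$
$z = -350$ ($z = -14 - 336 = -350$)
$-28340 + z = -28340 - 350 = -28690$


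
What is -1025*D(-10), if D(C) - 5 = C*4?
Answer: 35875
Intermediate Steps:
D(C) = 5 + 4*C (D(C) = 5 + C*4 = 5 + 4*C)
-1025*D(-10) = -1025*(5 + 4*(-10)) = -1025*(5 - 40) = -1025*(-35) = 35875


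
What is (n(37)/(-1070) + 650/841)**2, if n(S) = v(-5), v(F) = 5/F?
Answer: 484890788281/809766016900 ≈ 0.59880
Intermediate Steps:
n(S) = -1 (n(S) = 5/(-5) = 5*(-1/5) = -1)
(n(37)/(-1070) + 650/841)**2 = (-1/(-1070) + 650/841)**2 = (-1*(-1/1070) + 650*(1/841))**2 = (1/1070 + 650/841)**2 = (696341/899870)**2 = 484890788281/809766016900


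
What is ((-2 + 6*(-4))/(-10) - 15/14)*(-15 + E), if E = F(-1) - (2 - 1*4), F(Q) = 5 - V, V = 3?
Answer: -1177/70 ≈ -16.814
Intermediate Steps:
F(Q) = 2 (F(Q) = 5 - 1*3 = 5 - 3 = 2)
E = 4 (E = 2 - (2 - 1*4) = 2 - (2 - 4) = 2 - 1*(-2) = 2 + 2 = 4)
((-2 + 6*(-4))/(-10) - 15/14)*(-15 + E) = ((-2 + 6*(-4))/(-10) - 15/14)*(-15 + 4) = ((-2 - 24)*(-⅒) - 15*1/14)*(-11) = (-26*(-⅒) - 15/14)*(-11) = (13/5 - 15/14)*(-11) = (107/70)*(-11) = -1177/70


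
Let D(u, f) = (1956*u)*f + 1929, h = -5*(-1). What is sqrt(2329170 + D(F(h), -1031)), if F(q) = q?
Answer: I*sqrt(7752081) ≈ 2784.3*I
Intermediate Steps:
h = 5
D(u, f) = 1929 + 1956*f*u (D(u, f) = 1956*f*u + 1929 = 1929 + 1956*f*u)
sqrt(2329170 + D(F(h), -1031)) = sqrt(2329170 + (1929 + 1956*(-1031)*5)) = sqrt(2329170 + (1929 - 10083180)) = sqrt(2329170 - 10081251) = sqrt(-7752081) = I*sqrt(7752081)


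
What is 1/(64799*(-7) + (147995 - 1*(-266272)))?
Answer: -1/39326 ≈ -2.5428e-5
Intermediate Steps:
1/(64799*(-7) + (147995 - 1*(-266272))) = 1/(-453593 + (147995 + 266272)) = 1/(-453593 + 414267) = 1/(-39326) = -1/39326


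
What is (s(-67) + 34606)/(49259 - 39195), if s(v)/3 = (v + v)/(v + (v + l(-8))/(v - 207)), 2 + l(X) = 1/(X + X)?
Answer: 99296803/28872136 ≈ 3.4392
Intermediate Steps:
l(X) = -2 + 1/(2*X) (l(X) = -2 + 1/(X + X) = -2 + 1/(2*X))
s(v) = 6*v/(v + (-33/16 + v)/(-207 + v)) (s(v) = 3*((v + v)/(v + (v + (-2 + (½)/(-8)))/(v - 207))) = 3*((2*v)/(v + (v + (-2 + (½)*(-⅛)))/(-207 + v))) = 3*((2*v)/(v + (v + (-2 - 1/16))/(-207 + v))) = 3*((2*v)/(v + (v - 33/16)/(-207 + v))) = 3*((2*v)/(v + (-33/16 + v)/(-207 + v))) = 3*(2*v/(v + (-33/16 + v)/(-207 + v))) = 6*v/(v + (-33/16 + v)/(-207 + v)))
(s(-67) + 34606)/(49259 - 39195) = (96*(-67)*(-207 - 67)/(-33 - 3296*(-67) + 16*(-67)²) + 34606)/(49259 - 39195) = (96*(-67)*(-274)/(-33 + 220832 + 16*4489) + 34606)/10064 = (96*(-67)*(-274)/(-33 + 220832 + 71824) + 34606)*(1/10064) = (96*(-67)*(-274)/292623 + 34606)*(1/10064) = (96*(-67)*(1/292623)*(-274) + 34606)*(1/10064) = (587456/97541 + 34606)*(1/10064) = (3376091302/97541)*(1/10064) = 99296803/28872136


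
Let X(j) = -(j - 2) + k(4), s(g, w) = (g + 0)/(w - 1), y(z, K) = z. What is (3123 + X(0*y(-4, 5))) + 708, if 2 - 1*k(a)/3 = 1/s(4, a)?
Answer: 15347/4 ≈ 3836.8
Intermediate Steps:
s(g, w) = g/(-1 + w)
k(a) = 27/4 - 3*a/4 (k(a) = 6 - (-¾ + 3*a/4) = 6 - 3*(-¼ + a/4) = 6 + (¾ - 3*a/4) = 27/4 - 3*a/4)
X(j) = 23/4 - j (X(j) = -(j - 2) + (27/4 - ¾*4) = -(-2 + j) + (27/4 - 3) = (2 - j) + 15/4 = 23/4 - j)
(3123 + X(0*y(-4, 5))) + 708 = (3123 + (23/4 - 0*(-4))) + 708 = (3123 + (23/4 - 1*0)) + 708 = (3123 + (23/4 + 0)) + 708 = (3123 + 23/4) + 708 = 12515/4 + 708 = 15347/4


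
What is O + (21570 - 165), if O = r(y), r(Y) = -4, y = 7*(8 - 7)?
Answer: 21401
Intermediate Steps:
y = 7 (y = 7*1 = 7)
O = -4
O + (21570 - 165) = -4 + (21570 - 165) = -4 + 21405 = 21401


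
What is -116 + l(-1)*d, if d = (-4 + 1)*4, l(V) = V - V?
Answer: -116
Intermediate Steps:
l(V) = 0
d = -12 (d = -3*4 = -12)
-116 + l(-1)*d = -116 + 0*(-12) = -116 + 0 = -116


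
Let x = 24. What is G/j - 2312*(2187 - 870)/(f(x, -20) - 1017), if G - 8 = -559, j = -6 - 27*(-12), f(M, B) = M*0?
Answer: 107524345/35934 ≈ 2992.3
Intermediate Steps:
f(M, B) = 0
j = 318 (j = -6 + 324 = 318)
G = -551 (G = 8 - 559 = -551)
G/j - 2312*(2187 - 870)/(f(x, -20) - 1017) = -551/318 - 2312*(2187 - 870)/(0 - 1017) = -551*1/318 - 2312/((-1017/1317)) = -551/318 - 2312/((-1017*1/1317)) = -551/318 - 2312/(-339/439) = -551/318 - 2312*(-439/339) = -551/318 + 1014968/339 = 107524345/35934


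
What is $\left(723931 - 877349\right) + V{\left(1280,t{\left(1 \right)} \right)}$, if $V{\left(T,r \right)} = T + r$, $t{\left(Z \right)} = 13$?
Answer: $-152125$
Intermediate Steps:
$\left(723931 - 877349\right) + V{\left(1280,t{\left(1 \right)} \right)} = \left(723931 - 877349\right) + \left(1280 + 13\right) = -153418 + 1293 = -152125$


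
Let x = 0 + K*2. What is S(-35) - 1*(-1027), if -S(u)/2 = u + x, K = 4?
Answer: 1081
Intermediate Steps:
x = 8 (x = 0 + 4*2 = 0 + 8 = 8)
S(u) = -16 - 2*u (S(u) = -2*(u + 8) = -2*(8 + u) = -16 - 2*u)
S(-35) - 1*(-1027) = (-16 - 2*(-35)) - 1*(-1027) = (-16 + 70) + 1027 = 54 + 1027 = 1081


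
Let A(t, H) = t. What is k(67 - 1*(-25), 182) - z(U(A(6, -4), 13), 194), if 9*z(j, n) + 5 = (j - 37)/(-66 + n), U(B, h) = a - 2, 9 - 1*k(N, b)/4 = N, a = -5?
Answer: -10605/32 ≈ -331.41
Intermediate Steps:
k(N, b) = 36 - 4*N
U(B, h) = -7 (U(B, h) = -5 - 2 = -7)
z(j, n) = -5/9 + (-37 + j)/(9*(-66 + n)) (z(j, n) = -5/9 + ((j - 37)/(-66 + n))/9 = -5/9 + ((-37 + j)/(-66 + n))/9 = -5/9 + (-37 + j)/(9*(-66 + n)))
k(67 - 1*(-25), 182) - z(U(A(6, -4), 13), 194) = (36 - 4*(67 - 1*(-25))) - (293 - 7 - 5*194)/(9*(-66 + 194)) = (36 - 4*(67 + 25)) - (293 - 7 - 970)/(9*128) = (36 - 4*92) - (-684)/(9*128) = (36 - 368) - 1*(-19/32) = -332 + 19/32 = -10605/32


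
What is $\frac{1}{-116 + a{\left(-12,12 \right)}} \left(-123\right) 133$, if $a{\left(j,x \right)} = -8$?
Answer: $\frac{16359}{124} \approx 131.93$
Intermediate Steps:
$\frac{1}{-116 + a{\left(-12,12 \right)}} \left(-123\right) 133 = \frac{1}{-116 - 8} \left(-123\right) 133 = \frac{1}{-124} \left(-123\right) 133 = \left(- \frac{1}{124}\right) \left(-123\right) 133 = \frac{123}{124} \cdot 133 = \frac{16359}{124}$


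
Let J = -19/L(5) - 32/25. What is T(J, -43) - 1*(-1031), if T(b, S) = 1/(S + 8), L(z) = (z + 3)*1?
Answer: 36084/35 ≈ 1031.0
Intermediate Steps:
L(z) = 3 + z (L(z) = (3 + z)*1 = 3 + z)
J = -731/200 (J = -19/(3 + 5) - 32/25 = -19/8 - 32*1/25 = -19*⅛ - 32/25 = -19/8 - 32/25 = -731/200 ≈ -3.6550)
T(b, S) = 1/(8 + S)
T(J, -43) - 1*(-1031) = 1/(8 - 43) - 1*(-1031) = 1/(-35) + 1031 = -1/35 + 1031 = 36084/35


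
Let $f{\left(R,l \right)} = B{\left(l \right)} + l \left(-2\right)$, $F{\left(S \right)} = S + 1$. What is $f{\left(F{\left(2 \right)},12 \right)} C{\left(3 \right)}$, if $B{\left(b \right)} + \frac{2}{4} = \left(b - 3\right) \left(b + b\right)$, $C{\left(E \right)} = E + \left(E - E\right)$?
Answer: $\frac{1149}{2} \approx 574.5$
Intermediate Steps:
$C{\left(E \right)} = E$ ($C{\left(E \right)} = E + 0 = E$)
$B{\left(b \right)} = - \frac{1}{2} + 2 b \left(-3 + b\right)$ ($B{\left(b \right)} = - \frac{1}{2} + \left(b - 3\right) \left(b + b\right) = - \frac{1}{2} + \left(-3 + b\right) 2 b = - \frac{1}{2} + 2 b \left(-3 + b\right)$)
$F{\left(S \right)} = 1 + S$
$f{\left(R,l \right)} = - \frac{1}{2} - 8 l + 2 l^{2}$ ($f{\left(R,l \right)} = \left(- \frac{1}{2} - 6 l + 2 l^{2}\right) + l \left(-2\right) = \left(- \frac{1}{2} - 6 l + 2 l^{2}\right) - 2 l = - \frac{1}{2} - 8 l + 2 l^{2}$)
$f{\left(F{\left(2 \right)},12 \right)} C{\left(3 \right)} = \left(- \frac{1}{2} - 96 + 2 \cdot 12^{2}\right) 3 = \left(- \frac{1}{2} - 96 + 2 \cdot 144\right) 3 = \left(- \frac{1}{2} - 96 + 288\right) 3 = \frac{383}{2} \cdot 3 = \frac{1149}{2}$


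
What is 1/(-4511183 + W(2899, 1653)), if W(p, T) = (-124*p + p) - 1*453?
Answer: -1/4868213 ≈ -2.0541e-7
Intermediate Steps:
W(p, T) = -453 - 123*p (W(p, T) = -123*p - 453 = -453 - 123*p)
1/(-4511183 + W(2899, 1653)) = 1/(-4511183 + (-453 - 123*2899)) = 1/(-4511183 + (-453 - 356577)) = 1/(-4511183 - 357030) = 1/(-4868213) = -1/4868213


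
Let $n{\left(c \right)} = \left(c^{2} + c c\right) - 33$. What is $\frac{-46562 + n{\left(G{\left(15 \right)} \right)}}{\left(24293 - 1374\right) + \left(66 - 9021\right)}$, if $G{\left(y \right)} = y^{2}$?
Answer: $\frac{54655}{13964} \approx 3.914$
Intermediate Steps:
$n{\left(c \right)} = -33 + 2 c^{2}$ ($n{\left(c \right)} = \left(c^{2} + c^{2}\right) - 33 = 2 c^{2} - 33 = -33 + 2 c^{2}$)
$\frac{-46562 + n{\left(G{\left(15 \right)} \right)}}{\left(24293 - 1374\right) + \left(66 - 9021\right)} = \frac{-46562 - \left(33 - 2 \left(15^{2}\right)^{2}\right)}{\left(24293 - 1374\right) + \left(66 - 9021\right)} = \frac{-46562 - \left(33 - 2 \cdot 225^{2}\right)}{22919 + \left(66 - 9021\right)} = \frac{-46562 + \left(-33 + 2 \cdot 50625\right)}{22919 - 8955} = \frac{-46562 + \left(-33 + 101250\right)}{13964} = \left(-46562 + 101217\right) \frac{1}{13964} = 54655 \cdot \frac{1}{13964} = \frac{54655}{13964}$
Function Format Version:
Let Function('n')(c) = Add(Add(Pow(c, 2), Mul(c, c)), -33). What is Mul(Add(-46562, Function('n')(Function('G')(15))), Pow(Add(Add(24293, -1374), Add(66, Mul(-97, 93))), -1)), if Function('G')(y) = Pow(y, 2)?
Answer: Rational(54655, 13964) ≈ 3.9140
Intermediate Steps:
Function('n')(c) = Add(-33, Mul(2, Pow(c, 2))) (Function('n')(c) = Add(Add(Pow(c, 2), Pow(c, 2)), -33) = Add(Mul(2, Pow(c, 2)), -33) = Add(-33, Mul(2, Pow(c, 2))))
Mul(Add(-46562, Function('n')(Function('G')(15))), Pow(Add(Add(24293, -1374), Add(66, Mul(-97, 93))), -1)) = Mul(Add(-46562, Add(-33, Mul(2, Pow(Pow(15, 2), 2)))), Pow(Add(Add(24293, -1374), Add(66, Mul(-97, 93))), -1)) = Mul(Add(-46562, Add(-33, Mul(2, Pow(225, 2)))), Pow(Add(22919, Add(66, -9021)), -1)) = Mul(Add(-46562, Add(-33, Mul(2, 50625))), Pow(Add(22919, -8955), -1)) = Mul(Add(-46562, Add(-33, 101250)), Pow(13964, -1)) = Mul(Add(-46562, 101217), Rational(1, 13964)) = Mul(54655, Rational(1, 13964)) = Rational(54655, 13964)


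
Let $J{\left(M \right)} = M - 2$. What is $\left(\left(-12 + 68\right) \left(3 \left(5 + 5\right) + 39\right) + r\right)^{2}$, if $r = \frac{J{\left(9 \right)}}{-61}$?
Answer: $\frac{55553075809}{3721} \approx 1.493 \cdot 10^{7}$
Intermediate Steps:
$J{\left(M \right)} = -2 + M$
$r = - \frac{7}{61}$ ($r = \frac{-2 + 9}{-61} = 7 \left(- \frac{1}{61}\right) = - \frac{7}{61} \approx -0.11475$)
$\left(\left(-12 + 68\right) \left(3 \left(5 + 5\right) + 39\right) + r\right)^{2} = \left(\left(-12 + 68\right) \left(3 \left(5 + 5\right) + 39\right) - \frac{7}{61}\right)^{2} = \left(56 \left(3 \cdot 10 + 39\right) - \frac{7}{61}\right)^{2} = \left(56 \left(30 + 39\right) - \frac{7}{61}\right)^{2} = \left(56 \cdot 69 - \frac{7}{61}\right)^{2} = \left(3864 - \frac{7}{61}\right)^{2} = \left(\frac{235697}{61}\right)^{2} = \frac{55553075809}{3721}$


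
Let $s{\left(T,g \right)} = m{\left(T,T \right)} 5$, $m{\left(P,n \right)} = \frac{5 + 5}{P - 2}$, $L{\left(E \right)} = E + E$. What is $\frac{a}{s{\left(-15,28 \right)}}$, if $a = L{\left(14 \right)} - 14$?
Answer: $- \frac{119}{25} \approx -4.76$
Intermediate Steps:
$L{\left(E \right)} = 2 E$
$m{\left(P,n \right)} = \frac{10}{-2 + P}$
$a = 14$ ($a = 2 \cdot 14 - 14 = 28 - 14 = 14$)
$s{\left(T,g \right)} = \frac{50}{-2 + T}$ ($s{\left(T,g \right)} = \frac{10}{-2 + T} 5 = \frac{50}{-2 + T}$)
$\frac{a}{s{\left(-15,28 \right)}} = \frac{14}{50 \frac{1}{-2 - 15}} = \frac{14}{50 \frac{1}{-17}} = \frac{14}{50 \left(- \frac{1}{17}\right)} = \frac{14}{- \frac{50}{17}} = 14 \left(- \frac{17}{50}\right) = - \frac{119}{25}$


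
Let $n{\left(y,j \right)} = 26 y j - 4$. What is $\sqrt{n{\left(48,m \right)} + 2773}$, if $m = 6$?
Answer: $\sqrt{10257} \approx 101.28$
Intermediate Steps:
$n{\left(y,j \right)} = -4 + 26 j y$ ($n{\left(y,j \right)} = 26 j y - 4 = -4 + 26 j y$)
$\sqrt{n{\left(48,m \right)} + 2773} = \sqrt{\left(-4 + 26 \cdot 6 \cdot 48\right) + 2773} = \sqrt{\left(-4 + 7488\right) + 2773} = \sqrt{7484 + 2773} = \sqrt{10257}$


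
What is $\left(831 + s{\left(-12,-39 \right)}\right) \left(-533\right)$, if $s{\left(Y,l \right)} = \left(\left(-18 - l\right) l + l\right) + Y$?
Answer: $20787$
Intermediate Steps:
$s{\left(Y,l \right)} = Y + l + l \left(-18 - l\right)$ ($s{\left(Y,l \right)} = \left(l \left(-18 - l\right) + l\right) + Y = \left(l + l \left(-18 - l\right)\right) + Y = Y + l + l \left(-18 - l\right)$)
$\left(831 + s{\left(-12,-39 \right)}\right) \left(-533\right) = \left(831 - 870\right) \left(-533\right) = \left(-39\right) \left(-533\right) = 20787$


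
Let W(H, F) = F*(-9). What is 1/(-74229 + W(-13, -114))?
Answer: -1/73203 ≈ -1.3661e-5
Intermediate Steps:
W(H, F) = -9*F
1/(-74229 + W(-13, -114)) = 1/(-74229 - 9*(-114)) = 1/(-74229 + 1026) = 1/(-73203) = -1/73203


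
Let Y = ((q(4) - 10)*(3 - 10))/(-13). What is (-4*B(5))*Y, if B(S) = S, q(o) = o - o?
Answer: 1400/13 ≈ 107.69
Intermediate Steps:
q(o) = 0
Y = -70/13 (Y = ((0 - 10)*(3 - 10))/(-13) = -10*(-7)*(-1/13) = 70*(-1/13) = -70/13 ≈ -5.3846)
(-4*B(5))*Y = -4*5*(-70/13) = -20*(-70/13) = 1400/13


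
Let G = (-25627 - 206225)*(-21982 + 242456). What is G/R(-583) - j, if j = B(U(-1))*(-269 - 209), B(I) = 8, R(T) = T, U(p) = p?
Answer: 51119567240/583 ≈ 8.7684e+7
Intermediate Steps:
G = -51117337848 (G = -231852*220474 = -51117337848)
j = -3824 (j = 8*(-269 - 209) = 8*(-478) = -3824)
G/R(-583) - j = -51117337848/(-583) - 1*(-3824) = -51117337848*(-1/583) + 3824 = 51117337848/583 + 3824 = 51119567240/583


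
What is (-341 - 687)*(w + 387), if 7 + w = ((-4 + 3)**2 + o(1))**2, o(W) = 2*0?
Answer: -391668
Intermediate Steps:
o(W) = 0
w = -6 (w = -7 + ((-4 + 3)**2 + 0)**2 = -7 + ((-1)**2 + 0)**2 = -7 + (1 + 0)**2 = -7 + 1**2 = -7 + 1 = -6)
(-341 - 687)*(w + 387) = (-341 - 687)*(-6 + 387) = -1028*381 = -391668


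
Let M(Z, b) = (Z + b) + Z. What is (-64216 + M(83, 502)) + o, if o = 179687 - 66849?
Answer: 49290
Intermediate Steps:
M(Z, b) = b + 2*Z
o = 112838
(-64216 + M(83, 502)) + o = (-64216 + (502 + 2*83)) + 112838 = (-64216 + (502 + 166)) + 112838 = (-64216 + 668) + 112838 = -63548 + 112838 = 49290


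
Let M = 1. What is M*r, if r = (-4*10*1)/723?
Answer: -40/723 ≈ -0.055325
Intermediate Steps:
r = -40/723 (r = -40*1*(1/723) = -40*1/723 = -40/723 ≈ -0.055325)
M*r = 1*(-40/723) = -40/723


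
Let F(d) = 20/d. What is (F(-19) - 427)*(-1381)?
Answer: 11231673/19 ≈ 5.9114e+5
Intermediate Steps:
(F(-19) - 427)*(-1381) = (20/(-19) - 427)*(-1381) = (20*(-1/19) - 427)*(-1381) = (-20/19 - 427)*(-1381) = -8133/19*(-1381) = 11231673/19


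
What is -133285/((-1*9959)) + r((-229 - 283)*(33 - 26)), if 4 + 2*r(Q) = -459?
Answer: -188889/866 ≈ -218.12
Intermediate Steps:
r(Q) = -463/2 (r(Q) = -2 + (½)*(-459) = -2 - 459/2 = -463/2)
-133285/((-1*9959)) + r((-229 - 283)*(33 - 26)) = -133285/((-1*9959)) - 463/2 = -133285/(-9959) - 463/2 = -133285*(-1/9959) - 463/2 = 5795/433 - 463/2 = -188889/866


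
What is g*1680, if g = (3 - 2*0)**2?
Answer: 15120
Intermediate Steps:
g = 9 (g = (3 + 0)**2 = 3**2 = 9)
g*1680 = 9*1680 = 15120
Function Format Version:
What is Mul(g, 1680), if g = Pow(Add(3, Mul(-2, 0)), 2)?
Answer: 15120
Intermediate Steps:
g = 9 (g = Pow(Add(3, 0), 2) = Pow(3, 2) = 9)
Mul(g, 1680) = Mul(9, 1680) = 15120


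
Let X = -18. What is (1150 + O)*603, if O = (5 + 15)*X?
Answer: 476370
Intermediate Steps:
O = -360 (O = (5 + 15)*(-18) = 20*(-18) = -360)
(1150 + O)*603 = (1150 - 360)*603 = 790*603 = 476370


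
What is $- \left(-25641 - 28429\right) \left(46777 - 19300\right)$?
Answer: $1485681390$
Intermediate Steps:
$- \left(-25641 - 28429\right) \left(46777 - 19300\right) = - \left(-54070\right) 27477 = \left(-1\right) \left(-1485681390\right) = 1485681390$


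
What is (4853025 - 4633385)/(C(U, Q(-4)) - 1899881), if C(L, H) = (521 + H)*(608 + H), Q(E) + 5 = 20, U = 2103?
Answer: -219640/1565953 ≈ -0.14026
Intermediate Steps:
Q(E) = 15 (Q(E) = -5 + 20 = 15)
(4853025 - 4633385)/(C(U, Q(-4)) - 1899881) = (4853025 - 4633385)/((316768 + 15² + 1129*15) - 1899881) = 219640/((316768 + 225 + 16935) - 1899881) = 219640/(333928 - 1899881) = 219640/(-1565953) = 219640*(-1/1565953) = -219640/1565953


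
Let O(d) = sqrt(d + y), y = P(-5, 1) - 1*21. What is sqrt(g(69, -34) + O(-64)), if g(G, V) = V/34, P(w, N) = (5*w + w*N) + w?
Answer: sqrt(-1 + 2*I*sqrt(30)) ≈ 2.2361 + 2.4495*I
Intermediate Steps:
P(w, N) = 6*w + N*w (P(w, N) = (5*w + N*w) + w = 6*w + N*w)
g(G, V) = V/34 (g(G, V) = V*(1/34) = V/34)
y = -56 (y = -5*(6 + 1) - 1*21 = -5*7 - 21 = -35 - 21 = -56)
O(d) = sqrt(-56 + d) (O(d) = sqrt(d - 56) = sqrt(-56 + d))
sqrt(g(69, -34) + O(-64)) = sqrt((1/34)*(-34) + sqrt(-56 - 64)) = sqrt(-1 + sqrt(-120)) = sqrt(-1 + 2*I*sqrt(30))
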